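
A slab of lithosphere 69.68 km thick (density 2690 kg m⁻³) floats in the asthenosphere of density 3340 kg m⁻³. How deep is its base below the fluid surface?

56.1 km

Draft d = t ρ_obj/ρ_fluid = 69.68 km × 2690/3340 = 56.1 km.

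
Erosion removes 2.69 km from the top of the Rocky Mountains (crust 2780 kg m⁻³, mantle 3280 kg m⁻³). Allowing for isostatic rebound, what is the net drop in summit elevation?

0.41 km

Rebound u = e ρ_c/ρ_m = 2.69 km × 2780/3280 = 2.28 km.
Net surface drop = e − u = 2.69 km − 2.28 km = e (ρ_m − ρ_c)/ρ_m = 0.41 km.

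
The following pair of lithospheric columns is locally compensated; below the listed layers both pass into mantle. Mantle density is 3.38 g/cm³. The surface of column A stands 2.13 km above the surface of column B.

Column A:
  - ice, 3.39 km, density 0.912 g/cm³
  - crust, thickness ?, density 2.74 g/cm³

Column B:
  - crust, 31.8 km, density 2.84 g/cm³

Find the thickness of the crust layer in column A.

25 km

Take the compensation level at the base of the deeper column (depth z_c below the surface of column A) and equate Σ ρ_i t_i down to z_c; mantle fills any gap and the z_c terms cancel.
Column A: 3.39×0.912 + x×2.74 + (z_c − 3.39 − x)×3.38
Column B: 2.13×0 + 31.8×2.84 + (z_c − 2.13 − 31.8)×3.38
The z_c×3.38 term appears on both sides and cancels. Collect the known terms of each column as K = Σ(ρt)_known − 3.38 × (depth of known layers): K_A = 3.09168 − 3.38×3.39 = −8.36652; K_B = 90.312 − 3.38×(2.13 + 31.8) = −24.3714.
Balance: K_A − x×(3.38 − 2.74) = K_B, so x = (K_A − K_B)/(3.38 − 2.74) = 16.0049/0.64 = 25 km.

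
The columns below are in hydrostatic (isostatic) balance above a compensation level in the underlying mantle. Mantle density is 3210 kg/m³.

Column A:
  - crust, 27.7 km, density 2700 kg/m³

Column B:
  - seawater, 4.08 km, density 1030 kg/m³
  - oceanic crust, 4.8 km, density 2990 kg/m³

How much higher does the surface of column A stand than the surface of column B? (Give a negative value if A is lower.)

For any compensation level in the mantle, the mantle terms cancel and isostasy reduces to e = (Σt_A − Σt_B) − (Σ(ρt)_A − Σ(ρt)_B) / ρ_m.
Σt_A = 27.7 km; Σt_B = 8.88 km; Σ(ρt)_A = 74790; Σ(ρt)_B = 18554.4 (in km·kg/m³).
e = (27.7 − 8.88) − (74790 − 18554.4) / 3210 = 1.3 km.

1.3 km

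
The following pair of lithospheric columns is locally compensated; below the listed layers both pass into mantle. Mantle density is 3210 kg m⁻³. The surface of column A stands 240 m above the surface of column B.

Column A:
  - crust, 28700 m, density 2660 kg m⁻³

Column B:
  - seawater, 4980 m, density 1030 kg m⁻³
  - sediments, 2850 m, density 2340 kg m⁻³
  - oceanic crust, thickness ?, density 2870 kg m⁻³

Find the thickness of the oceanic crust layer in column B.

Take the compensation level at the base of the deeper column (depth z_c below the surface of column A) and equate Σ ρ_i t_i down to z_c; mantle fills any gap and the z_c terms cancel.
Column A: 28700×2660 + (z_c − 28700)×3210
Column B: 240×0 + 4980×1030 + 2850×2340 + x×2870 + (z_c − 240 − 7830 − x)×3210
The z_c×3210 term appears on both sides and cancels. Collect the known terms of each column as K = Σ(ρt)_known − 3210 × (depth of known layers): K_A = 76342000 − 3210×28700 = −15785000; K_B = 11798400 − 3210×(240 + 7830) = −14106300.
Balance: K_A = K_B − x×(3210 − 2870), so x = (K_B − K_A)/(3210 − 2870) = 1678700/340 = 4940 m.

4940 m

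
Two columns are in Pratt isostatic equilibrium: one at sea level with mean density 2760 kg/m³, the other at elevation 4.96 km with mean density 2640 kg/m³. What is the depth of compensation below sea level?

109 km

ρ_ref D = ρ (D + h) → D (ρ_ref − ρ) = ρ h.
D = ρ h/(ρ_ref − ρ) = 2640 × 4.96 km/(2760 − 2640) = 109 km.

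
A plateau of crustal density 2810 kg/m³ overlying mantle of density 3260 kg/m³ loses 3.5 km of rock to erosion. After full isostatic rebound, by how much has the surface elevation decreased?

0.483 km

Rebound u = e ρ_c/ρ_m = 3.5 km × 2810/3260 = 3.017 km.
Net surface drop = e − u = 3.5 km − 3.017 km = e (ρ_m − ρ_c)/ρ_m = 0.483 km.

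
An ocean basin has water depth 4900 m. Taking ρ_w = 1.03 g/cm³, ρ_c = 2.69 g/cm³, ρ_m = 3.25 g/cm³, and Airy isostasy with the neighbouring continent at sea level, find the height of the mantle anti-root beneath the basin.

Balancing pressure at the compensation depth: replacing crust with seawater at the top is compensated by replacing crust with mantle at the base: d (ρ_c − ρ_w) = a (ρ_m − ρ_c).
a = d (ρ_c − ρ_w)/(ρ_m − ρ_c) = 4900 m × 1.66/0.56 = 14500 m.

14500 m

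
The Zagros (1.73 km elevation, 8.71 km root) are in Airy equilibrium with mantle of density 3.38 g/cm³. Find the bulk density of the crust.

ρ_c h = (ρ_m − ρ_c) r → ρ_c (h + r) = ρ_m r → ρ_c = ρ_m r / (h + r).
ρ_c = 3.38 × 8.71 km / (1.73 km + 8.71 km) = 2.82 g/cm³.

2.82 g/cm³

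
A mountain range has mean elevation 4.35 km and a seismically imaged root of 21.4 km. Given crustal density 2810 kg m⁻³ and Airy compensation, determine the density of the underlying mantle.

3380 kg m⁻³

Airy balance: ρ_c h = (ρ_m − ρ_c) r → ρ_m = ρ_c (1 + h/r).
ρ_m = 2810 × (1 + 4.35 km/21.4 km) = 3380 kg m⁻³.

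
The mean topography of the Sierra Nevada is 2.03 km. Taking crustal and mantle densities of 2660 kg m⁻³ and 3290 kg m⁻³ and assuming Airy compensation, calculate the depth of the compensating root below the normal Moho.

8.57 km

In Airy isostatic equilibrium: the weight of the topography is balanced by the buoyancy of the root, ρ_c h = (ρ_m − ρ_c) r.
r = h · ρ_c / (ρ_m − ρ_c) = 2.03 km × 2660 / (3290 − 2660) = 8.57 km.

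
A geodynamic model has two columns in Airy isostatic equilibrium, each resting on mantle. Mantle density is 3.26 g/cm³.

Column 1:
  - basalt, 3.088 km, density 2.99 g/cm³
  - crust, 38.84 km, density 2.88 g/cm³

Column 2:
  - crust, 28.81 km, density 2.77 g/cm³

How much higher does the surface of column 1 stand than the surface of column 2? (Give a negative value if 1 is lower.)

0.453 km

For any compensation level in the mantle, the mantle terms cancel and isostasy reduces to e = (Σt_1 − Σt_2) − (Σ(ρt)_1 − Σ(ρt)_2) / ρ_m.
Σt_1 = 41.928 km; Σt_2 = 28.81 km; Σ(ρt)_1 = 121.09232; Σ(ρt)_2 = 79.8037 (in km·g/cm³).
e = (41.928 − 28.81) − (121.09232 − 79.8037) / 3.26 = 0.453 km.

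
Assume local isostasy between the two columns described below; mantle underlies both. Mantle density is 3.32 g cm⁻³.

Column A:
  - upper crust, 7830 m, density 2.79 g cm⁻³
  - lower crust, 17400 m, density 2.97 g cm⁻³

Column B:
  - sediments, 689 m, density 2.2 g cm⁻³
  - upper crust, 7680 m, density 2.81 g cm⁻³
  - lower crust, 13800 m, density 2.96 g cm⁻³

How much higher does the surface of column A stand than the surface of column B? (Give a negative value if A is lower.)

For any compensation level in the mantle, the mantle terms cancel and isostasy reduces to e = (Σt_A − Σt_B) − (Σ(ρt)_A − Σ(ρt)_B) / ρ_m.
Σt_A = 25230 m; Σt_B = 22169 m; Σ(ρt)_A = 73523.7; Σ(ρt)_B = 63944.6 (in m·g cm⁻³).
e = (25230 − 22169) − (73523.7 − 63944.6) / 3.32 = 176 m.

176 m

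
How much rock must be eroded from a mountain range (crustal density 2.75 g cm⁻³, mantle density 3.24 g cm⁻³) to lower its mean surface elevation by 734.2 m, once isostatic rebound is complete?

Net drop Δ = e − u = e − e ρ_c/ρ_m = e (ρ_m − ρ_c)/ρ_m.
e = Δ ρ_m/(ρ_m − ρ_c) = 734.2 m × 3.24/0.49 = 4850 m.

4850 m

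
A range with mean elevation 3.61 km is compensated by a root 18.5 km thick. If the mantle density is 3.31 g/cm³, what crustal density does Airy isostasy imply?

2.77 g/cm³

ρ_c h = (ρ_m − ρ_c) r → ρ_c (h + r) = ρ_m r → ρ_c = ρ_m r / (h + r).
ρ_c = 3.31 × 18.5 km / (3.61 km + 18.5 km) = 2.77 g/cm³.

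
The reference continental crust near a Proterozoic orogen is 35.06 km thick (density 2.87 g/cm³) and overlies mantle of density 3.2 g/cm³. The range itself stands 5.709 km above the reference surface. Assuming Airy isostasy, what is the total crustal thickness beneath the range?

Root depth r = h ρ_c / (ρ_m − ρ_c) = 5.709 km × 2.87 / 0.33 = 49.65 km.
Total thickness = T + h + r = 35.06 km + 5.709 km + 49.65 km = 90.4 km.

90.4 km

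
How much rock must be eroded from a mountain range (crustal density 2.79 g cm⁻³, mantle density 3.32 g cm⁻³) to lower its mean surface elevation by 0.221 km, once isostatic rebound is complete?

Net drop Δ = e − u = e − e ρ_c/ρ_m = e (ρ_m − ρ_c)/ρ_m.
e = Δ ρ_m/(ρ_m − ρ_c) = 0.221 km × 3.32/0.53 = 1.38 km.

1.38 km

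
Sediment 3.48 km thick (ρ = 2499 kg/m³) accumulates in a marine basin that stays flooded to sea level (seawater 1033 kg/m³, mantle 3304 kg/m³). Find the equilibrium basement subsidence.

2.25 km

Submarine loading: the sediment displaces seawater, and the subsidence is in turn flooded, so s (ρ_m − ρ_w) = t (ρ_sed − ρ_w).
s = 3.48 km × (2499 − 1033) / (3304 − 1033) = 2.25 km.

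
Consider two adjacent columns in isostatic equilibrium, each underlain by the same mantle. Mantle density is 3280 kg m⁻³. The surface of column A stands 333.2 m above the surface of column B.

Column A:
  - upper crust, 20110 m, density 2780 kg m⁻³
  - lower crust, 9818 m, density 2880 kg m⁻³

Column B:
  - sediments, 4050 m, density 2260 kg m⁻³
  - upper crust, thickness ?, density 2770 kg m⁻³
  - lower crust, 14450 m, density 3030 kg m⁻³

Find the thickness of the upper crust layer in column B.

10100 m

Take the compensation level at the base of the deeper column (depth z_c below the surface of column A) and equate Σ ρ_i t_i down to z_c; mantle fills any gap and the z_c terms cancel.
Column A: 20110×2780 + 9818×2880 + (z_c − 29928)×3280
Column B: 333.2×0 + 4050×2260 + x×2770 + 14450×3030 + (z_c − 333.2 − 18500 − x)×3280
The z_c×3280 term appears on both sides and cancels. Collect the known terms of each column as K = Σ(ρt)_known − 3280 × (depth of known layers): K_A = 84181640 − 3280×29928 = −13982200; K_B = 52936500 − 3280×(333.2 + 18500) = −8836396.
Balance: K_A = K_B − x×(3280 − 2770), so x = (K_B − K_A)/(3280 − 2770) = 5145800/510 = 10100 m.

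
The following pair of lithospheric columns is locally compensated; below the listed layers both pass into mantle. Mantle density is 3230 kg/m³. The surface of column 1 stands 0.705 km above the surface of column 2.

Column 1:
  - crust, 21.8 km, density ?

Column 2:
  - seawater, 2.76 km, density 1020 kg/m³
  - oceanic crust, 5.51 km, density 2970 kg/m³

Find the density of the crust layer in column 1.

Take the compensation level at the base of the deeper column (depth z_c below the surface of column 1) and equate Σ ρ_i t_i down to z_c; mantle fills any gap and the z_c terms cancel.
Column 1: 21.8×ρ + (z_c − 21.8)×3230
Column 2: 0.705×0 + 2.76×1020 + 5.51×2970 + (z_c − 0.705 − 8.27)×3230
The z_c×3230 term appears on both sides and cancels. Collect the known terms of each column as K = Σ(ρt)_known − 3230 × (depth of known layers): K_1 = 0 − 3230×21.8 = −70414; K_2 = 19179.9 − 3230×(0.705 + 8.27) = −9809.35.
Balance: K_1 + 21.8×ρ = K_2, so ρ = (K_2 − K_1)/21.8 = 60604.7/21.8 = 2780 kg/m³.

2780 kg/m³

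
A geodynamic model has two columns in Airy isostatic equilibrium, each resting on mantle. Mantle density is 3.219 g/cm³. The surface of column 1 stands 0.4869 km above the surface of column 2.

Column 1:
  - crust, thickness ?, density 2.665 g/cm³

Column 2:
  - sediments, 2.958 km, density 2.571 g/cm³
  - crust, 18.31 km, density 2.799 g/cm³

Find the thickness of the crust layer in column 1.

20.2 km

Take the compensation level at the base of the deeper column (depth z_c below the surface of column 1) and equate Σ ρ_i t_i down to z_c; mantle fills any gap and the z_c terms cancel.
Column 1: x×2.665 + (z_c − 0 − x)×3.219
Column 2: 0.4869×0 + 2.958×2.571 + 18.31×2.799 + (z_c − 0.4869 − 21.268)×3.219
The z_c×3.219 term appears on both sides and cancels. Collect the known terms of each column as K = Σ(ρt)_known − 3.219 × (depth of known layers): K_1 = 0 − 3.219×0 = 0; K_2 = 58.854708 − 3.219×(0.4869 + 21.268) = −11.1743151.
Balance: K_1 − x×(3.219 − 2.665) = K_2, so x = (K_1 − K_2)/(3.219 − 2.665) = 11.1743/0.554 = 20.2 km.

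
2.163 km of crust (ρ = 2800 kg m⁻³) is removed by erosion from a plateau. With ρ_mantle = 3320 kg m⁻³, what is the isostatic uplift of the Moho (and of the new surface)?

Unloading: uplift u = e ρ_c/ρ_m = 2.163 km × 2800/3320 = 1.82 km.

1.82 km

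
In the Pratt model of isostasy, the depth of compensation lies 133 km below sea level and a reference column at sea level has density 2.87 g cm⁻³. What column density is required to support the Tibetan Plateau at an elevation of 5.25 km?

2.76 g cm⁻³

Pratt balance: ρ_ref D = ρ (D + h).
ρ = ρ_ref D/(D + h) = 2.87 × 133 km/(133 km + 5.25 km) = 2.76 g cm⁻³.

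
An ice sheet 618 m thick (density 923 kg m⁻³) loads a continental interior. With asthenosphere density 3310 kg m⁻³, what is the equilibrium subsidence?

172 m

In Airy isostatic equilibrium: the ice load ρ_ice t is balanced by mantle displaced below, ρ_m s.
s = t ρ_ice / ρ_m = 618 m × 923/3310 = 172 m.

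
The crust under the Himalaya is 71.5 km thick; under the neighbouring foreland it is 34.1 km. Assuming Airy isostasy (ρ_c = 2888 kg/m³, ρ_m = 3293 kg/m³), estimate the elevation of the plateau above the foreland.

4.6 km

Excess crust Δ = 71.5 km − 34.1 km = 37.4 km, split between elevation h and root r with h + r = Δ.
Airy balance ρ_c h = (ρ_m − ρ_c) r gives r = h ρ_c/(ρ_m − ρ_c), so h (1 + ρ_c/(ρ_m − ρ_c)) = Δ, i.e. h = Δ (ρ_m − ρ_c)/ρ_m.
h = 37.4 km × 405/3293 = 4.6 km.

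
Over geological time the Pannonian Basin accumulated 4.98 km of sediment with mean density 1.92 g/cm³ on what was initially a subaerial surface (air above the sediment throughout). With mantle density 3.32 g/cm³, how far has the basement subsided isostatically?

2.88 km

Subaerial load: s = t ρ_sed / ρ_m = 4.98 km × 1.92/3.32 = 2.88 km.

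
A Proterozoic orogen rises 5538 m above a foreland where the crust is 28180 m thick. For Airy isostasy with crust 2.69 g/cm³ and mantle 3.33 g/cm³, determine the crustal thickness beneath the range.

Root depth r = h ρ_c / (ρ_m − ρ_c) = 5538 m × 2.69 / 0.64 = 23280 m.
Total thickness = T + h + r = 28180 m + 5538 m + 23280 m = 57000 m.

57000 m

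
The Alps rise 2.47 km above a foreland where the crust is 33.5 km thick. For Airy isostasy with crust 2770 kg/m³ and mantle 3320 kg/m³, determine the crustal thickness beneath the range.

Root depth r = h ρ_c / (ρ_m − ρ_c) = 2.47 km × 2770 / 550 = 12.44 km.
Total thickness = T + h + r = 33.5 km + 2.47 km + 12.44 km = 48.4 km.

48.4 km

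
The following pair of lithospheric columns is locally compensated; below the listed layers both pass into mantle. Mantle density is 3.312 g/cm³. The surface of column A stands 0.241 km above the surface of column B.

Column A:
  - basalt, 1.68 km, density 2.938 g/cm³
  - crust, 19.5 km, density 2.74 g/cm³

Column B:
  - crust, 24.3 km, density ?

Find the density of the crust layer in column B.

2.86 g/cm³

Take the compensation level at the base of the deeper column (depth z_c below the surface of column A) and equate Σ ρ_i t_i down to z_c; mantle fills any gap and the z_c terms cancel.
Column A: 1.68×2.938 + 19.5×2.74 + (z_c − 21.18)×3.312
Column B: 0.241×0 + 24.3×ρ + (z_c − 0.241 − 24.3)×3.312
The z_c×3.312 term appears on both sides and cancels. Collect the known terms of each column as K = Σ(ρt)_known − 3.312 × (depth of known layers): K_A = 58.36584 − 3.312×21.18 = −11.78232; K_B = 0 − 3.312×(0.241 + 24.3) = −81.279792.
Balance: K_A = K_B + 24.3×ρ, so ρ = (K_A − K_B)/24.3 = 69.4975/24.3 = 2.86 g/cm³.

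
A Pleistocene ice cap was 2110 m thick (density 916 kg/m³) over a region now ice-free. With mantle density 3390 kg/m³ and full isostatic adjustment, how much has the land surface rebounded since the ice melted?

Removing the load lets mantle flow back in; uplift u satisfies ρ_ice t = ρ_m u.
u = t ρ_ice/ρ_m = 2110 m × 916/3390 = 570 m.

570 m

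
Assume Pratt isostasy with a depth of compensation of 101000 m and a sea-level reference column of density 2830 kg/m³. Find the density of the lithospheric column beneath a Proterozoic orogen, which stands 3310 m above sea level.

2740 kg/m³

Pratt balance: ρ_ref D = ρ (D + h).
ρ = ρ_ref D/(D + h) = 2830 × 101000 m/(101000 m + 3310 m) = 2740 kg/m³.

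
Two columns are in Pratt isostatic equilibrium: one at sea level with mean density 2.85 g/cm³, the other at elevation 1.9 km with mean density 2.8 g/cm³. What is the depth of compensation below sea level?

106 km

ρ_ref D = ρ (D + h) → D (ρ_ref − ρ) = ρ h.
D = ρ h/(ρ_ref − ρ) = 2.8 × 1.9 km/(2.85 − 2.8) = 106 km.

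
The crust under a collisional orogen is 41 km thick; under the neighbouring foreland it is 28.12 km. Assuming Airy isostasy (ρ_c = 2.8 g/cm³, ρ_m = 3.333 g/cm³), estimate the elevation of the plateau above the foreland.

2.06 km

Excess crust Δ = 41 km − 28.12 km = 12.88 km, split between elevation h and root r with h + r = Δ.
Airy balance ρ_c h = (ρ_m − ρ_c) r gives r = h ρ_c/(ρ_m − ρ_c), so h (1 + ρ_c/(ρ_m − ρ_c)) = Δ, i.e. h = Δ (ρ_m − ρ_c)/ρ_m.
h = 12.88 km × 0.533/3.333 = 2.06 km.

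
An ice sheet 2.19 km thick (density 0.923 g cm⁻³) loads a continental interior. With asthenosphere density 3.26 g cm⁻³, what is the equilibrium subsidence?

0.62 km

Equating mass per unit area of the two columns: the ice load ρ_ice t is balanced by mantle displaced below, ρ_m s.
s = t ρ_ice / ρ_m = 2.19 km × 0.923/3.26 = 0.62 km.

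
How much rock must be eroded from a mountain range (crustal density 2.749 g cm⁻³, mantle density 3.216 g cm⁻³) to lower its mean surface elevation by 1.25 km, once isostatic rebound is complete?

8.61 km

Net drop Δ = e − u = e − e ρ_c/ρ_m = e (ρ_m − ρ_c)/ρ_m.
e = Δ ρ_m/(ρ_m − ρ_c) = 1.25 km × 3.216/0.467 = 8.61 km.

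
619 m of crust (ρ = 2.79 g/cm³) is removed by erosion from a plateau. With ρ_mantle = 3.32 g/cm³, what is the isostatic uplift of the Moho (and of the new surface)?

520 m

Unloading: uplift u = e ρ_c/ρ_m = 619 m × 2.79/3.32 = 520 m.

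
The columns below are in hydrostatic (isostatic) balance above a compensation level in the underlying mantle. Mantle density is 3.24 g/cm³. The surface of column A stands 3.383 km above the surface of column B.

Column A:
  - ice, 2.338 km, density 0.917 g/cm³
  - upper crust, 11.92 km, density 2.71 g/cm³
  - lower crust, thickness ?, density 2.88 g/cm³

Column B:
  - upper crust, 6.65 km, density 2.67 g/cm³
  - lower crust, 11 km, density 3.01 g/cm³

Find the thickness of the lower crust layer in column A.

15.4 km

Take the compensation level at the base of the deeper column (depth z_c below the surface of column A) and equate Σ ρ_i t_i down to z_c; mantle fills any gap and the z_c terms cancel.
Column A: 2.338×0.917 + 11.92×2.71 + x×2.88 + (z_c − 14.258 − x)×3.24
Column B: 3.383×0 + 6.65×2.67 + 11×3.01 + (z_c − 3.383 − 17.65)×3.24
The z_c×3.24 term appears on both sides and cancels. Collect the known terms of each column as K = Σ(ρt)_known − 3.24 × (depth of known layers): K_A = 34.447146 − 3.24×14.258 = −11.748774; K_B = 50.8655 − 3.24×(3.383 + 17.65) = −17.28142.
Balance: K_A − x×(3.24 − 2.88) = K_B, so x = (K_A − K_B)/(3.24 − 2.88) = 5.53265/0.36 = 15.4 km.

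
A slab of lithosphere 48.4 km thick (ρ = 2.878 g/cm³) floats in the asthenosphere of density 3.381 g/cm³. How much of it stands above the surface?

7.2 km

Floating equilibrium: submerged depth d = t ρ_obj/ρ_fluid = 48.4 km × 2.878/3.381 = 41.2 km.
Freeboard = t − d = 48.4 km − 41.2 km = 7.2 km.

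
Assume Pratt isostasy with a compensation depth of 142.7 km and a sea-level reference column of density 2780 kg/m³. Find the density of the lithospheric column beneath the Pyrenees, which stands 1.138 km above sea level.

Pratt balance: ρ_ref D = ρ (D + h).
ρ = ρ_ref D/(D + h) = 2780 × 142.7 km/(142.7 km + 1.138 km) = 2760 kg/m³.

2760 kg/m³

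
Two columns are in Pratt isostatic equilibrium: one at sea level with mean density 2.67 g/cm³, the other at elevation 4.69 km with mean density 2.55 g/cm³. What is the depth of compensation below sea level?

ρ_ref D = ρ (D + h) → D (ρ_ref − ρ) = ρ h.
D = ρ h/(ρ_ref − ρ) = 2.55 × 4.69 km/(2.67 − 2.55) = 99.7 km.

99.7 km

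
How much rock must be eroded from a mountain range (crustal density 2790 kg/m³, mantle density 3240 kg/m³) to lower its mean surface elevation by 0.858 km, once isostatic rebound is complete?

6.18 km

Net drop Δ = e − u = e − e ρ_c/ρ_m = e (ρ_m − ρ_c)/ρ_m.
e = Δ ρ_m/(ρ_m − ρ_c) = 0.858 km × 3240/450 = 6.18 km.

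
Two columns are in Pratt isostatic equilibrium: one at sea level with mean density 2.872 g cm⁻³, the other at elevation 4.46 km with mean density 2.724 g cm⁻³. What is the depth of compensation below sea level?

ρ_ref D = ρ (D + h) → D (ρ_ref − ρ) = ρ h.
D = ρ h/(ρ_ref − ρ) = 2.724 × 4.46 km/(2.872 − 2.724) = 82.1 km.

82.1 km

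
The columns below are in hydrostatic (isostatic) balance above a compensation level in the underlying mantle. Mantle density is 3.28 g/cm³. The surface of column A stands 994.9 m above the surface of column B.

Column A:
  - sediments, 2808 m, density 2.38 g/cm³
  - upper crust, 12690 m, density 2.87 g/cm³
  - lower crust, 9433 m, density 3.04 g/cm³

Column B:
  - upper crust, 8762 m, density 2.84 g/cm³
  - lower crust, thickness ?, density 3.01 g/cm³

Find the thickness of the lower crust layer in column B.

10600 m

Take the compensation level at the base of the deeper column (depth z_c below the surface of column A) and equate Σ ρ_i t_i down to z_c; mantle fills any gap and the z_c terms cancel.
Column A: 2808×2.38 + 12690×2.87 + 9433×3.04 + (z_c − 24931)×3.28
Column B: 994.9×0 + 8762×2.84 + x×3.01 + (z_c − 994.9 − 8762 − x)×3.28
The z_c×3.28 term appears on both sides and cancels. Collect the known terms of each column as K = Σ(ρt)_known − 3.28 × (depth of known layers): K_A = 71779.66 − 3.28×24931 = −9994.02; K_B = 24884.08 − 3.28×(994.9 + 8762) = −7118.552.
Balance: K_A = K_B − x×(3.28 − 3.01), so x = (K_B − K_A)/(3.28 − 3.01) = 2875.47/0.27 = 10600 m.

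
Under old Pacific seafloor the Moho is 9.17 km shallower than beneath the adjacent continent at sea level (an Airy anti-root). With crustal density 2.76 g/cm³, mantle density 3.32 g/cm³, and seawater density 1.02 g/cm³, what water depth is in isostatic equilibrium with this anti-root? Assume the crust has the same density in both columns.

2.95 km

Replacing a thickness d of crust by seawater at the top must be balanced by replacing crust with mantle at the base: d (ρ_c − ρ_w) = a (ρ_m − ρ_c).
d = a (ρ_m − ρ_c)/(ρ_c − ρ_w) = 9.17 km × 0.56/1.74 = 2.95 km.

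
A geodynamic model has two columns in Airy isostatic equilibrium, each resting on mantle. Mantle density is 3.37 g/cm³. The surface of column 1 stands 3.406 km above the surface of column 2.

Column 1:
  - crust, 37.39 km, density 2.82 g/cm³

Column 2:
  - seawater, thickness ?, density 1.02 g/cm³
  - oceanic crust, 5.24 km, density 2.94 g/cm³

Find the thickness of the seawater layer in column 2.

2.91 km

Take the compensation level at the base of the deeper column (depth z_c below the surface of column 1) and equate Σ ρ_i t_i down to z_c; mantle fills any gap and the z_c terms cancel.
Column 1: 37.39×2.82 + (z_c − 37.39)×3.37
Column 2: 3.406×0 + x×1.02 + 5.24×2.94 + (z_c − 3.406 − 5.24 − x)×3.37
The z_c×3.37 term appears on both sides and cancels. Collect the known terms of each column as K = Σ(ρt)_known − 3.37 × (depth of known layers): K_1 = 105.4398 − 3.37×37.39 = −20.5645; K_2 = 15.4056 − 3.37×(3.406 + 5.24) = −13.73142.
Balance: K_1 = K_2 − x×(3.37 − 1.02), so x = (K_2 − K_1)/(3.37 − 1.02) = 6.83308/2.35 = 2.91 km.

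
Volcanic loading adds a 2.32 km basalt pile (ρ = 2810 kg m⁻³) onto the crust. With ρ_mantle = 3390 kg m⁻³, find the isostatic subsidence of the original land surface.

Subaerial loading: s = t ρ_load / ρ_m.
s = 2.32 km × 2810/3390 = 1.92 km.

1.92 km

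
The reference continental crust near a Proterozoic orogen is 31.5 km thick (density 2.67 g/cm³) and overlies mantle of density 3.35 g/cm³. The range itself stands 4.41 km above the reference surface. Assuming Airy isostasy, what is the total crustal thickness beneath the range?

53.2 km

Root depth r = h ρ_c / (ρ_m − ρ_c) = 4.41 km × 2.67 / 0.68 = 17.32 km.
Total thickness = T + h + r = 31.5 km + 4.41 km + 17.32 km = 53.2 km.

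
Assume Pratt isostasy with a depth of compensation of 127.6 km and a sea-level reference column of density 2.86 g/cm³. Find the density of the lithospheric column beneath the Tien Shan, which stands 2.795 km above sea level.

Pratt balance: ρ_ref D = ρ (D + h).
ρ = ρ_ref D/(D + h) = 2.86 × 127.6 km/(127.6 km + 2.795 km) = 2.8 g/cm³.

2.8 g/cm³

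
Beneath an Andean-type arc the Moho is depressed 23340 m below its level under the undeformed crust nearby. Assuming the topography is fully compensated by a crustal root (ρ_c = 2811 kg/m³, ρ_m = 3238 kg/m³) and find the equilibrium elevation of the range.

3550 m

Equating mass per unit area of the two columns: ρ_c h = (ρ_m − ρ_c) r.
h = r (ρ_m − ρ_c) / ρ_c = 23340 m × (3238 − 2811) / 2811 = 3550 m.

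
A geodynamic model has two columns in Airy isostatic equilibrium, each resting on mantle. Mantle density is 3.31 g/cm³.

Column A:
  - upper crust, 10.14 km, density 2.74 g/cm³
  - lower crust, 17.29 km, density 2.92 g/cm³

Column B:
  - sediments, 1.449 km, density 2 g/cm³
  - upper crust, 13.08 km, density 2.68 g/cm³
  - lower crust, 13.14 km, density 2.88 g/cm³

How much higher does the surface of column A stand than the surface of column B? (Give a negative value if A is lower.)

For any compensation level in the mantle, the mantle terms cancel and isostasy reduces to e = (Σt_A − Σt_B) − (Σ(ρt)_A − Σ(ρt)_B) / ρ_m.
Σt_A = 27.43 km; Σt_B = 27.669 km; Σ(ρt)_A = 78.2704; Σ(ρt)_B = 75.7956 (in km·g/cm³).
e = (27.43 − 27.669) − (78.2704 − 75.7956) / 3.31 = −0.987 km.

−0.987 km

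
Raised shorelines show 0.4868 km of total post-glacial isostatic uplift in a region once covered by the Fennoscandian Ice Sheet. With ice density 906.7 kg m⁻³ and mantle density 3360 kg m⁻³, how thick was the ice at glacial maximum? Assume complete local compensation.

u = t ρ_ice/ρ_m → t = u ρ_m/ρ_ice = 0.4868 km × 3360/906.7 = 1.8 km.

1.8 km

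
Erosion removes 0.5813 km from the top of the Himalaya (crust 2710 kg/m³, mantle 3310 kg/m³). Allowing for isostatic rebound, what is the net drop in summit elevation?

Rebound u = e ρ_c/ρ_m = 0.5813 km × 2710/3310 = 0.4759 km.
Net surface drop = e − u = 0.5813 km − 0.4759 km = e (ρ_m − ρ_c)/ρ_m = 0.105 km.

0.105 km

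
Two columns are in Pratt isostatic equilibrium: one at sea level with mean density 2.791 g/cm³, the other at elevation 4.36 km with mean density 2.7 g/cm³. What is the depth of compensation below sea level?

ρ_ref D = ρ (D + h) → D (ρ_ref − ρ) = ρ h.
D = ρ h/(ρ_ref − ρ) = 2.7 × 4.36 km/(2.791 − 2.7) = 129 km.

129 km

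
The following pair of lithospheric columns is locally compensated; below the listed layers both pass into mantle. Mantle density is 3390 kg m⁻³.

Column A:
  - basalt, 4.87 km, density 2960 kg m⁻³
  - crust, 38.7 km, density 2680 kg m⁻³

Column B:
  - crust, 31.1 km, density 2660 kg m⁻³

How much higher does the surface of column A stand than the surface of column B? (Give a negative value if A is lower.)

2.03 km

For any compensation level in the mantle, the mantle terms cancel and isostasy reduces to e = (Σt_A − Σt_B) − (Σ(ρt)_A − Σ(ρt)_B) / ρ_m.
Σt_A = 43.57 km; Σt_B = 31.1 km; Σ(ρt)_A = 118131.2; Σ(ρt)_B = 82726 (in km·kg m⁻³).
e = (43.57 − 31.1) − (118131.2 − 82726) / 3390 = 2.03 km.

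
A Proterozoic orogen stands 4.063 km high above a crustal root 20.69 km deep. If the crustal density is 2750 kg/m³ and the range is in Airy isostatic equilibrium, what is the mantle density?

Airy balance: ρ_c h = (ρ_m − ρ_c) r → ρ_m = ρ_c (1 + h/r).
ρ_m = 2750 × (1 + 4.063 km/20.69 km) = 3290 kg/m³.

3290 kg/m³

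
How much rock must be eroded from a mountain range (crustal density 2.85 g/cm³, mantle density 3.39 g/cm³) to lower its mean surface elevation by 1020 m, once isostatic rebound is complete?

Net drop Δ = e − u = e − e ρ_c/ρ_m = e (ρ_m − ρ_c)/ρ_m.
e = Δ ρ_m/(ρ_m − ρ_c) = 1020 m × 3.39/0.54 = 6400 m.

6400 m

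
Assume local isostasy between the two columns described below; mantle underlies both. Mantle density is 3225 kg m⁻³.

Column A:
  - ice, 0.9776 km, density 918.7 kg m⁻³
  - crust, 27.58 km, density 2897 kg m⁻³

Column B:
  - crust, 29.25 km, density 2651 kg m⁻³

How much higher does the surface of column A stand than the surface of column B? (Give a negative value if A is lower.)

For any compensation level in the mantle, the mantle terms cancel and isostasy reduces to e = (Σt_A − Σt_B) − (Σ(ρt)_A − Σ(ρt)_B) / ρ_m.
Σt_A = 28.5576 km; Σt_B = 29.25 km; Σ(ρt)_A = 80797.3811; Σ(ρt)_B = 77541.75 (in km·kg m⁻³).
e = (28.5576 − 29.25) − (80797.3811 − 77541.75) / 3225 = −1.7 km.

−1.7 km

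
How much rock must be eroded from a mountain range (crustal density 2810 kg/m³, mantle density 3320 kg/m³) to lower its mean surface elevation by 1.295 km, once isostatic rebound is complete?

Net drop Δ = e − u = e − e ρ_c/ρ_m = e (ρ_m − ρ_c)/ρ_m.
e = Δ ρ_m/(ρ_m − ρ_c) = 1.295 km × 3320/510 = 8.43 km.

8.43 km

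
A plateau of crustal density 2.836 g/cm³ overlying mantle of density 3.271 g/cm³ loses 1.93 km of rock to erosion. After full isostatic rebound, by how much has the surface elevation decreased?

0.257 km

Rebound u = e ρ_c/ρ_m = 1.93 km × 2.836/3.271 = 1.673 km.
Net surface drop = e − u = 1.93 km − 1.673 km = e (ρ_m − ρ_c)/ρ_m = 0.257 km.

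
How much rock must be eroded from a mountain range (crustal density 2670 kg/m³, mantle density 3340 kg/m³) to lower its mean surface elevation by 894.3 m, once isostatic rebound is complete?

Net drop Δ = e − u = e − e ρ_c/ρ_m = e (ρ_m − ρ_c)/ρ_m.
e = Δ ρ_m/(ρ_m − ρ_c) = 894.3 m × 3340/670 = 4460 m.

4460 m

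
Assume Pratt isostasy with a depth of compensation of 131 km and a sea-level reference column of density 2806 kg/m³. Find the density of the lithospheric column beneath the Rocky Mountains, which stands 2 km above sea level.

Pratt balance: ρ_ref D = ρ (D + h).
ρ = ρ_ref D/(D + h) = 2806 × 131 km/(131 km + 2 km) = 2760 kg/m³.

2760 kg/m³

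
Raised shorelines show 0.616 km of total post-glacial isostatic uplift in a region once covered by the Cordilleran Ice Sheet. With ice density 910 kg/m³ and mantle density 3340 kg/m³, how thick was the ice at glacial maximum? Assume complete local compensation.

2.26 km

u = t ρ_ice/ρ_m → t = u ρ_m/ρ_ice = 0.616 km × 3340/910 = 2.26 km.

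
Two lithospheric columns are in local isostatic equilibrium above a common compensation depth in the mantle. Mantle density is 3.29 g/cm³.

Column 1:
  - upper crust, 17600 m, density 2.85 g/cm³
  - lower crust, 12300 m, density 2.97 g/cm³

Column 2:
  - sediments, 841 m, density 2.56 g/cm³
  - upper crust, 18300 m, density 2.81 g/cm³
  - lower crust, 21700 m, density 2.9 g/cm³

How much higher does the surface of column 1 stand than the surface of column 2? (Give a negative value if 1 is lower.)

For any compensation level in the mantle, the mantle terms cancel and isostasy reduces to e = (Σt_1 − Σt_2) − (Σ(ρt)_1 − Σ(ρt)_2) / ρ_m.
Σt_1 = 29900 m; Σt_2 = 40841 m; Σ(ρt)_1 = 86691; Σ(ρt)_2 = 116505.96 (in m·g/cm³).
e = (29900 − 40841) − (86691 − 116505.96) / 3.29 = −1880 m.

−1880 m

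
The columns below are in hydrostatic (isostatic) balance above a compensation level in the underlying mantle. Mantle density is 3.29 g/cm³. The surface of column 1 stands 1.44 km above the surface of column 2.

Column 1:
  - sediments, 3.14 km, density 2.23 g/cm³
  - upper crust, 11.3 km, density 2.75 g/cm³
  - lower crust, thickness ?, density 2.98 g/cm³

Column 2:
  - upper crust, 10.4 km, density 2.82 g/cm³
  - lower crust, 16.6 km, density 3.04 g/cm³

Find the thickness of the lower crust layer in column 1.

14 km

Take the compensation level at the base of the deeper column (depth z_c below the surface of column 1) and equate Σ ρ_i t_i down to z_c; mantle fills any gap and the z_c terms cancel.
Column 1: 3.14×2.23 + 11.3×2.75 + x×2.98 + (z_c − 14.44 − x)×3.29
Column 2: 1.44×0 + 10.4×2.82 + 16.6×3.04 + (z_c − 1.44 − 27)×3.29
The z_c×3.29 term appears on both sides and cancels. Collect the known terms of each column as K = Σ(ρt)_known − 3.29 × (depth of known layers): K_1 = 38.0772 − 3.29×14.44 = −9.4304; K_2 = 79.792 − 3.29×(1.44 + 27) = −13.7756.
Balance: K_1 − x×(3.29 − 2.98) = K_2, so x = (K_1 − K_2)/(3.29 − 2.98) = 4.3452/0.31 = 14 km.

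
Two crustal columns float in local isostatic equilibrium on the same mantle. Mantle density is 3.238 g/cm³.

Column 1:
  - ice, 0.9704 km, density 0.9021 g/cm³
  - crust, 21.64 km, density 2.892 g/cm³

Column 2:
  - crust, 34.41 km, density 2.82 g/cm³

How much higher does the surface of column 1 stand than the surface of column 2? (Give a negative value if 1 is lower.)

−1.43 km

For any compensation level in the mantle, the mantle terms cancel and isostasy reduces to e = (Σt_1 − Σt_2) − (Σ(ρt)_1 − Σ(ρt)_2) / ρ_m.
Σt_1 = 22.6104 km; Σt_2 = 34.41 km; Σ(ρt)_1 = 63.4582778; Σ(ρt)_2 = 97.0362 (in km·g/cm³).
e = (22.6104 − 34.41) − (63.4582778 − 97.0362) / 3.238 = −1.43 km.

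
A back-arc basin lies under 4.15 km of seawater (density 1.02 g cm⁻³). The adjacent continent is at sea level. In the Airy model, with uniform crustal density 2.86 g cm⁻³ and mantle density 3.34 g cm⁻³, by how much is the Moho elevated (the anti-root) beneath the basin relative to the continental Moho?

15.9 km

Isostatic balance requires: replacing crust with seawater at the top is compensated by replacing crust with mantle at the base: d (ρ_c − ρ_w) = a (ρ_m − ρ_c).
a = d (ρ_c − ρ_w)/(ρ_m − ρ_c) = 4.15 km × 1.84/0.48 = 15.9 km.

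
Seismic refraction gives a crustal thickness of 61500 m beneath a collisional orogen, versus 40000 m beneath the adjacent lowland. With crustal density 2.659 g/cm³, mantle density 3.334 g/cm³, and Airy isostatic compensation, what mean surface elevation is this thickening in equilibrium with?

Excess crust Δ = 61500 m − 40000 m = 21500 m, split between elevation h and root r with h + r = Δ.
Airy balance ρ_c h = (ρ_m − ρ_c) r gives r = h ρ_c/(ρ_m − ρ_c), so h (1 + ρ_c/(ρ_m − ρ_c)) = Δ, i.e. h = Δ (ρ_m − ρ_c)/ρ_m.
h = 21500 m × 0.675/3.334 = 4350 m.

4350 m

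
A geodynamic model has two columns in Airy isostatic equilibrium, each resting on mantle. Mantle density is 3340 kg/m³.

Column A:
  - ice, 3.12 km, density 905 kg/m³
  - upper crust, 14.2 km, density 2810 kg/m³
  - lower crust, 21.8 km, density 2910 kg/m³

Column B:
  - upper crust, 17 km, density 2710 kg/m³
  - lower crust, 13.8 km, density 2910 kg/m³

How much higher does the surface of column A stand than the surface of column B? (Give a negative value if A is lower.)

For any compensation level in the mantle, the mantle terms cancel and isostasy reduces to e = (Σt_A − Σt_B) − (Σ(ρt)_A − Σ(ρt)_B) / ρ_m.
Σt_A = 39.12 km; Σt_B = 30.8 km; Σ(ρt)_A = 106163.6; Σ(ρt)_B = 86228 (in km·kg/m³).
e = (39.12 − 30.8) − (106163.6 − 86228) / 3340 = 2.35 km.

2.35 km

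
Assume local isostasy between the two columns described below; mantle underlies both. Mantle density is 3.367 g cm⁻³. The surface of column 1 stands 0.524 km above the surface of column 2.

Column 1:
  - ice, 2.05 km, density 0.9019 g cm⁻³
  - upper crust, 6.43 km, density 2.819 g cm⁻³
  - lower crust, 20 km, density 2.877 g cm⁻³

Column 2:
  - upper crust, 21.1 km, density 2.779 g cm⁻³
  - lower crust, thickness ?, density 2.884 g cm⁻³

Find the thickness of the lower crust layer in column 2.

Take the compensation level at the base of the deeper column (depth z_c below the surface of column 1) and equate Σ ρ_i t_i down to z_c; mantle fills any gap and the z_c terms cancel.
Column 1: 2.05×0.9019 + 6.43×2.819 + 20×2.877 + (z_c − 28.48)×3.367
Column 2: 0.524×0 + 21.1×2.779 + x×2.884 + (z_c − 0.524 − 21.1 − x)×3.367
The z_c×3.367 term appears on both sides and cancels. Collect the known terms of each column as K = Σ(ρt)_known − 3.367 × (depth of known layers): K_1 = 77.515065 − 3.367×28.48 = −18.377095; K_2 = 58.6369 − 3.367×(0.524 + 21.1) = −14.171108.
Balance: K_1 = K_2 − x×(3.367 − 2.884), so x = (K_2 − K_1)/(3.367 − 2.884) = 4.20599/0.483 = 8.71 km.

8.71 km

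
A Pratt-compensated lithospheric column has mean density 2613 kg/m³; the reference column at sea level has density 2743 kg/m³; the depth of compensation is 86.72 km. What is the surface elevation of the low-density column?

ρ_ref D = ρ (D + h) → h = D (ρ_ref − ρ)/ρ.
h = 86.72 km × (2743 − 2613)/2613 = 4.31 km.

4.31 km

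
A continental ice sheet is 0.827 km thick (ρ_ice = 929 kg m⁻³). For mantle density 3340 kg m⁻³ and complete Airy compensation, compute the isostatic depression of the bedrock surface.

By Archimedes' principle applied to the lithosphere: the ice load ρ_ice t is balanced by mantle displaced below, ρ_m s.
s = t ρ_ice / ρ_m = 0.827 km × 929/3340 = 0.23 km.

0.23 km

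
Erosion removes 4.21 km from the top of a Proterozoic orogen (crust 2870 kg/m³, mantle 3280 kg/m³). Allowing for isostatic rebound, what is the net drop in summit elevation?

0.526 km

Rebound u = e ρ_c/ρ_m = 4.21 km × 2870/3280 = 3.684 km.
Net surface drop = e − u = 4.21 km − 3.684 km = e (ρ_m − ρ_c)/ρ_m = 0.526 km.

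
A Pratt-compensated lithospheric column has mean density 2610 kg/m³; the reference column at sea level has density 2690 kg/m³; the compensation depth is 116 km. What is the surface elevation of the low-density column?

3.56 km

ρ_ref D = ρ (D + h) → h = D (ρ_ref − ρ)/ρ.
h = 116 km × (2690 − 2610)/2610 = 3.56 km.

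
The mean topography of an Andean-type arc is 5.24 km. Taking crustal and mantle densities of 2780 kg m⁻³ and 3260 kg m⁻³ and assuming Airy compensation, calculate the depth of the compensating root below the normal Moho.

Isostatic balance requires: the weight of the topography is balanced by the buoyancy of the root, ρ_c h = (ρ_m − ρ_c) r.
r = h · ρ_c / (ρ_m − ρ_c) = 5.24 km × 2780 / (3260 − 2780) = 30.3 km.

30.3 km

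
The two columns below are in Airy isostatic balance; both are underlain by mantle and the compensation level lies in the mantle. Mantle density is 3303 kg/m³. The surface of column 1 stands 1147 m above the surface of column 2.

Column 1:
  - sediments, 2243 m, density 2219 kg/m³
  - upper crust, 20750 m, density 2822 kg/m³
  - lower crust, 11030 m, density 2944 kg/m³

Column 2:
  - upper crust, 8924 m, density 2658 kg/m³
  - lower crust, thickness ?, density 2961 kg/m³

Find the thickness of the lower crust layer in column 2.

20000 m

Take the compensation level at the base of the deeper column (depth z_c below the surface of column 1) and equate Σ ρ_i t_i down to z_c; mantle fills any gap and the z_c terms cancel.
Column 1: 2243×2219 + 20750×2822 + 11030×2944 + (z_c − 34023)×3303
Column 2: 1147×0 + 8924×2658 + x×2961 + (z_c − 1147 − 8924 − x)×3303
The z_c×3303 term appears on both sides and cancels. Collect the known terms of each column as K = Σ(ρt)_known − 3303 × (depth of known layers): K_1 = 96006037 − 3303×34023 = −16371932; K_2 = 23719992 − 3303×(1147 + 8924) = −9544521.
Balance: K_1 = K_2 − x×(3303 − 2961), so x = (K_2 − K_1)/(3303 − 2961) = 6827410/342 = 20000 m.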